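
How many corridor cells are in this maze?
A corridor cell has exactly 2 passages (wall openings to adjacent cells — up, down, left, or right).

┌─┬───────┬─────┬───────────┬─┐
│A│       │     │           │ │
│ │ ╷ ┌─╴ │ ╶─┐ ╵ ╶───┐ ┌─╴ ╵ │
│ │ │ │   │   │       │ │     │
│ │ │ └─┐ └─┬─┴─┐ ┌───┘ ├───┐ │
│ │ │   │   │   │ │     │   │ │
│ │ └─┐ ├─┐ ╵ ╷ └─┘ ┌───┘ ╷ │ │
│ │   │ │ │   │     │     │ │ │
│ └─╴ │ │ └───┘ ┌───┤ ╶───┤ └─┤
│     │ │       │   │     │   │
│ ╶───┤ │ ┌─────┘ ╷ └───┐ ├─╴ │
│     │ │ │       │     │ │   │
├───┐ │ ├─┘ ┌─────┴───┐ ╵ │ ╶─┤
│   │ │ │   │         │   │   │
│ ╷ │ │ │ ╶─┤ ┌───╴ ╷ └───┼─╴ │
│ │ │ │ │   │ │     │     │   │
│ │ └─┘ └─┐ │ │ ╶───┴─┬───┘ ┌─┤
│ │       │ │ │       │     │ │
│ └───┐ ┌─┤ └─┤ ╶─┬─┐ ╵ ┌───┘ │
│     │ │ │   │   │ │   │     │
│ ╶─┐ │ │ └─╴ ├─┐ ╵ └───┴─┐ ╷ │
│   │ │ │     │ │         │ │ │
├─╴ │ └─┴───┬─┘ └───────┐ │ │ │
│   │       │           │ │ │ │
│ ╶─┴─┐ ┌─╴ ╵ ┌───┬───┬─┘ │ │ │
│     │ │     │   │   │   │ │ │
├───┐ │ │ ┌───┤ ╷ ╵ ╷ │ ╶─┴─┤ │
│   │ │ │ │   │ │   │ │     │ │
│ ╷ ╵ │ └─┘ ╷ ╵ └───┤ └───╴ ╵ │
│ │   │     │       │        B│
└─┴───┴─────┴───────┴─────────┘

Counting cells with exactly 2 passages:
Total corridor cells: 179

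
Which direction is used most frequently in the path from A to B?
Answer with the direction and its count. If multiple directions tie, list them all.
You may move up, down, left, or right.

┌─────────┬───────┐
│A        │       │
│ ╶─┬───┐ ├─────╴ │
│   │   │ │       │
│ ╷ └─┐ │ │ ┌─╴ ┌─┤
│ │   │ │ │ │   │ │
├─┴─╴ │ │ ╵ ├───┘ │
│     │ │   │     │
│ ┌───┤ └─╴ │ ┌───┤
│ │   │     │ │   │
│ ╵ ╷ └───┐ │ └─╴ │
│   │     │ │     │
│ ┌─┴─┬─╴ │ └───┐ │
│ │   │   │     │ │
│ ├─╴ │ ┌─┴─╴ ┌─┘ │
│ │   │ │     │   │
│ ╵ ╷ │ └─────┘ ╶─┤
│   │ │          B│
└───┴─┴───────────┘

Directions: down, right, down, right, down, left, left, down, down, right, up, right, down, right, right, down, left, down, down, right, right, right, right, right
Counts: {'down': 9, 'right': 11, 'left': 3, 'up': 1}
Most common: right (11 times)

Solution:

┌─────────┬───────┐
│A        │       │
│ ╶─┬───┐ ├─────╴ │
│↳ ↓│   │ │       │
│ ╷ └─┐ │ │ ┌─╴ ┌─┤
│ │↳ ↓│ │ │ │   │ │
├─┴─╴ │ │ ╵ ├───┘ │
│↓ ← ↲│ │   │     │
│ ┌───┤ └─╴ │ ┌───┤
│↓│↱ ↓│     │ │   │
│ ╵ ╷ └───┐ │ └─╴ │
│↳ ↑│↳ → ↓│ │     │
│ ┌─┴─┬─╴ │ └───┐ │
│ │   │↓ ↲│     │ │
│ ├─╴ │ ┌─┴─╴ ┌─┘ │
│ │   │↓│     │   │
│ ╵ ╷ │ └─────┘ ╶─┤
│   │ │↳ → → → → B│
└───┴─┴───────────┘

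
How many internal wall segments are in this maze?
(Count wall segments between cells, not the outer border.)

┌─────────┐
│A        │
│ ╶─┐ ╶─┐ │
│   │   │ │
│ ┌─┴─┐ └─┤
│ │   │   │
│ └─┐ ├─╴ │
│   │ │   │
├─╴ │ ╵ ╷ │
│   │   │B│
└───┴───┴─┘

Counting internal wall segments:
Total internal walls: 16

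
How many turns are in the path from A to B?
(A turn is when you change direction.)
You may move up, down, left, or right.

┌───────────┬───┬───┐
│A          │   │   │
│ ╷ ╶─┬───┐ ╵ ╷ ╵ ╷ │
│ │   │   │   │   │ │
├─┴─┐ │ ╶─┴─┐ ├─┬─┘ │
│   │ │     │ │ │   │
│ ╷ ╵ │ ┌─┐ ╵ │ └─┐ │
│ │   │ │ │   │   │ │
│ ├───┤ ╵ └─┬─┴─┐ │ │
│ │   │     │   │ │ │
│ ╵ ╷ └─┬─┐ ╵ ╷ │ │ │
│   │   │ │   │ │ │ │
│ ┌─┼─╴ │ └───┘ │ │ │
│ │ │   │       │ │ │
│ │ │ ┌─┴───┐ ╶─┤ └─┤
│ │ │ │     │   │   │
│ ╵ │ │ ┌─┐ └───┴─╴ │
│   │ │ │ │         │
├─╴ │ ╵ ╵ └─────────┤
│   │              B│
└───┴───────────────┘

Directions: right, down, right, down, down, left, up, left, down, down, down, right, up, right, down, right, down, left, down, down, down, right, right, right, right, right, right, right
Number of turns: 16

Solution:

┌───────────┬───┬───┐
│A ↓        │   │   │
│ ╷ ╶─┬───┐ ╵ ╷ ╵ ╷ │
│ │↳ ↓│   │   │   │ │
├─┴─┐ │ ╶─┴─┐ ├─┬─┘ │
│↓ ↰│↓│     │ │ │   │
│ ╷ ╵ │ ┌─┐ ╵ │ └─┐ │
│↓│↑ ↲│ │ │   │   │ │
│ ├───┤ ╵ └─┬─┴─┐ │ │
│↓│↱ ↓│     │   │ │ │
│ ╵ ╷ └─┬─┐ ╵ ╷ │ │ │
│↳ ↑│↳ ↓│ │   │ │ │ │
│ ┌─┼─╴ │ └───┘ │ │ │
│ │ │↓ ↲│       │ │ │
│ │ │ ┌─┴───┐ ╶─┤ └─┤
│ │ │↓│     │   │   │
│ ╵ │ │ ┌─┐ └───┴─╴ │
│   │↓│ │ │         │
├─╴ │ ╵ ╵ └─────────┤
│   │↳ → → → → → → B│
└───┴───────────────┘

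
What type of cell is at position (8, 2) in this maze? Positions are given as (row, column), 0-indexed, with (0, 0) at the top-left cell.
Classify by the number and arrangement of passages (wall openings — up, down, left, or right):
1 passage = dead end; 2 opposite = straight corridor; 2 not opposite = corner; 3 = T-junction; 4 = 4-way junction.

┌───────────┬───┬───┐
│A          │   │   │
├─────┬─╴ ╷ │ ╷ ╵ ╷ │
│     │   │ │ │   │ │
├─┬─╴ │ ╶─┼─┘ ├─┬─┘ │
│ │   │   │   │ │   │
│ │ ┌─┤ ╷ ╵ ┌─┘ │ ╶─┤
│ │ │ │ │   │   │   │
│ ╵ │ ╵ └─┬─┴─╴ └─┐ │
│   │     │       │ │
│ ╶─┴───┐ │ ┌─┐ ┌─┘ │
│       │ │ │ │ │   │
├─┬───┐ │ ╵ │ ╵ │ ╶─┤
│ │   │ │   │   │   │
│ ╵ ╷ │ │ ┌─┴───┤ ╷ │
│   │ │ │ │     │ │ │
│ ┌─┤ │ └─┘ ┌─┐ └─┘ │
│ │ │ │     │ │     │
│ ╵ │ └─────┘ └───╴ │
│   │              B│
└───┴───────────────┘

Checking cell at (8, 2):
Number of passages: 2
Cell type: straight corridor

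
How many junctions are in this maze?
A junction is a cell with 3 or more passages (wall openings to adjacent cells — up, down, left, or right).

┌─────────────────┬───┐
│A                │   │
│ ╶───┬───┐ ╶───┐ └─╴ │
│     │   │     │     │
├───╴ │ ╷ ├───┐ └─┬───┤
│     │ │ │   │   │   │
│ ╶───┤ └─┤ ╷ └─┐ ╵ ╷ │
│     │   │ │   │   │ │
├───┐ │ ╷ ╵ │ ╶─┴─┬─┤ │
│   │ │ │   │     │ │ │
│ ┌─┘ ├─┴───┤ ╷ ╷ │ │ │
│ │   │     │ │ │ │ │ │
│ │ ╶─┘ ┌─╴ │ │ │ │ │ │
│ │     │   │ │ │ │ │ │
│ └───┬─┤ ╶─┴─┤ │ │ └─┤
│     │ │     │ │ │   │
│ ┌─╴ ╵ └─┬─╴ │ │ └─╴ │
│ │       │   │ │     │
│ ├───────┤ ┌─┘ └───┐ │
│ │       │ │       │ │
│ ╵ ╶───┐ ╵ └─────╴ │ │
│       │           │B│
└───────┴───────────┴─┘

Checking each cell for number of passages:

Junctions found (3+ passages):
  (0, 5): 3 passages
  (3, 3): 3 passages
  (3, 6): 3 passages
  (4, 6): 3 passages
  (4, 7): 3 passages
  (7, 0): 3 passages
  (8, 2): 3 passages
  (8, 3): 3 passages
  (8, 10): 3 passages
  (9, 7): 3 passages
  (10, 1): 3 passages
  (10, 5): 3 passages
Total junctions: 12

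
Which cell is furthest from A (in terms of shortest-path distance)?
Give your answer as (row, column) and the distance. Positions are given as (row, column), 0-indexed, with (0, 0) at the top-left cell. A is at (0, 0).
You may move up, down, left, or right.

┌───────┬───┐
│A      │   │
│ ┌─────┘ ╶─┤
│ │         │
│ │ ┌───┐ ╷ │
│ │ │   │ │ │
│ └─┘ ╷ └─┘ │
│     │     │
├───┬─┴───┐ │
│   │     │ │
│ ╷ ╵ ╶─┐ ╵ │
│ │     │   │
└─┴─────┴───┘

Computing BFS distances from A to all cells:
Furthest cell: (5, 0)
Distance: 21 steps

Path from A to the furthest cell:

┌───────┬───┐
│A      │   │
│ ┌─────┘ ╶─┤
│↓│         │
│ │ ┌───┐ ╷ │
│↓│ │↱ ↓│ │ │
│ └─┘ ╷ └─┘ │
│↳ → ↑│↳ → ↓│
├───┬─┴───┐ │
│↓ ↰│↓ ← ↰│↓│
│ ╷ ╵ ╶─┐ ╵ │
│B│↑ ↲  │↑ ↲│
└─┴─────┴───┘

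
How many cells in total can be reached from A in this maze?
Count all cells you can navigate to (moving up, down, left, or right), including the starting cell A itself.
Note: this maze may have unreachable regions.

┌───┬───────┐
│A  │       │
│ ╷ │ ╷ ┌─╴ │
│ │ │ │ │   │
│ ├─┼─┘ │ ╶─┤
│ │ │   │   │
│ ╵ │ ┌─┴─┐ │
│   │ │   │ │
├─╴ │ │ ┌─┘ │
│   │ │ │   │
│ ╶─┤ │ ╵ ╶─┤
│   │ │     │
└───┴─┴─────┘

Using BFS/flood-fill to find all reachable cells from A:
Maze size: 6 × 6 = 36 total cells
24 cell(s) are walled off and cannot be reached from A.
Reachable cells: 12

Reachable region (· marks reachable cells):

┌───┬───────┐
│A ·│       │
│ ╷ │ ╷ ┌─╴ │
│·│·│ │ │   │
│ ├─┼─┘ │ ╶─┤
│·│·│   │   │
│ ╵ │ ┌─┴─┐ │
│· ·│ │   │ │
├─╴ │ │ ┌─┘ │
│· ·│ │ │   │
│ ╶─┤ │ ╵ ╶─┤
│· ·│ │     │
└───┴─┴─────┘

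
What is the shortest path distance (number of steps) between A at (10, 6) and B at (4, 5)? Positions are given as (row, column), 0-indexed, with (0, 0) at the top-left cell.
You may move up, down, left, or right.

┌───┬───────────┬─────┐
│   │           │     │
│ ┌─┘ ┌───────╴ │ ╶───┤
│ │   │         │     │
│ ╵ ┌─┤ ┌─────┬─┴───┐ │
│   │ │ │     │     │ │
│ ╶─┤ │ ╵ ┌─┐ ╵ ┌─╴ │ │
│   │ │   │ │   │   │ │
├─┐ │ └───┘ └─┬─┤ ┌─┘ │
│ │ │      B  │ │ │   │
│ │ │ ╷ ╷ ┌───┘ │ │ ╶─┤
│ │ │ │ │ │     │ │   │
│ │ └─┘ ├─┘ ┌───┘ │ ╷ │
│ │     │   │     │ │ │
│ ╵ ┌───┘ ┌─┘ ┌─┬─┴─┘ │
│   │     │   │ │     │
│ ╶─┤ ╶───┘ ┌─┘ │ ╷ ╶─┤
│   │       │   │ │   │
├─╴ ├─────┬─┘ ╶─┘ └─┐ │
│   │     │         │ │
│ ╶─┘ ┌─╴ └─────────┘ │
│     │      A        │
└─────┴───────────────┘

Finding path from (10, 6) to (4, 5):
Path: (10,6) → (10,5) → (10,4) → (9,4) → (9,3) → (9,2) → (10,2) → (10,1) → (10,0) → (9,0) → (9,1) → (8,1) → (8,0) → (7,0) → (7,1) → (6,1) → (6,2) → (6,3) → (5,3) → (4,3) → (4,4) → (4,5)
Distance: 21 steps

Solution:

┌───┬───────────┬─────┐
│   │           │     │
│ ┌─┘ ┌───────╴ │ ╶───┤
│ │   │         │     │
│ ╵ ┌─┤ ┌─────┬─┴───┐ │
│   │ │ │     │     │ │
│ ╶─┤ │ ╵ ┌─┐ ╵ ┌─╴ │ │
│   │ │   │ │   │   │ │
├─┐ │ └───┘ └─┬─┤ ┌─┘ │
│ │ │  ↱ → B  │ │ │   │
│ │ │ ╷ ╷ ┌───┘ │ │ ╶─┤
│ │ │ │↑│ │     │ │   │
│ │ └─┘ ├─┘ ┌───┘ │ ╷ │
│ │↱ → ↑│   │     │ │ │
│ ╵ ┌───┘ ┌─┘ ┌─┬─┴─┘ │
│↱ ↑│     │   │ │     │
│ ╶─┤ ╶───┘ ┌─┘ │ ╷ ╶─┤
│↑ ↰│       │   │ │   │
├─╴ ├─────┬─┘ ╶─┘ └─┐ │
│↱ ↑│↓ ← ↰│         │ │
│ ╶─┘ ┌─╴ └─────────┘ │
│↑ ← ↲│  ↑ ← A        │
└─────┴───────────────┘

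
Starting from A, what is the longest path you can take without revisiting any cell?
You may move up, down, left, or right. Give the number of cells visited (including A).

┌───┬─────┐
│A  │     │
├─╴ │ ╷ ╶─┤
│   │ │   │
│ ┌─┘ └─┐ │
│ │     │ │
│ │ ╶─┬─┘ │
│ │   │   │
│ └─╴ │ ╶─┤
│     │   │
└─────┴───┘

Finding longest simple path using DFS:
Start: (0, 0)
Longest path visits 23 cells
Path: A → right → down → left → down → down → down → right → right → up → left → up → right → up → up → right → down → right → down → down → left → down → right

Solution:

┌───┬─────┐
│A ↓│↱ ↓  │
├─╴ │ ╷ ╶─┤
│↓ ↲│↑│↳ ↓│
│ ┌─┘ └─┐ │
│↓│↱ ↑  │↓│
│ │ ╶─┬─┘ │
│↓│↑ ↰│↓ ↲│
│ └─╴ │ ╶─┤
│↳ → ↑│↳ B│
└─────┴───┘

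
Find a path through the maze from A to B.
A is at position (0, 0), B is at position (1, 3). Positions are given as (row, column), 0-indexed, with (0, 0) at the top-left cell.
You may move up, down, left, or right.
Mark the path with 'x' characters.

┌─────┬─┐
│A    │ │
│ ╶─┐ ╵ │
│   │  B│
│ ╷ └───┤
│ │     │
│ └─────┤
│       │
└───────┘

Finding the shortest path from (0, 0) to (1, 3):
Path length: 4 steps
Directions: right → right → down → right

Solution:

┌─────┬─┐
│A x x│ │
│ ╶─┐ ╵ │
│   │x B│
│ ╷ └───┤
│ │     │
│ └─────┤
│       │
└───────┘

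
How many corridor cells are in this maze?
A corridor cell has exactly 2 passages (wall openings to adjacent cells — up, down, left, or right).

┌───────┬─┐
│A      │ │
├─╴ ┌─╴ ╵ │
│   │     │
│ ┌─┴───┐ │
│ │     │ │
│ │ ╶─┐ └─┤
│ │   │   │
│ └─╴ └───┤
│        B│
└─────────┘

Counting cells with exactly 2 passages:
Total corridor cells: 15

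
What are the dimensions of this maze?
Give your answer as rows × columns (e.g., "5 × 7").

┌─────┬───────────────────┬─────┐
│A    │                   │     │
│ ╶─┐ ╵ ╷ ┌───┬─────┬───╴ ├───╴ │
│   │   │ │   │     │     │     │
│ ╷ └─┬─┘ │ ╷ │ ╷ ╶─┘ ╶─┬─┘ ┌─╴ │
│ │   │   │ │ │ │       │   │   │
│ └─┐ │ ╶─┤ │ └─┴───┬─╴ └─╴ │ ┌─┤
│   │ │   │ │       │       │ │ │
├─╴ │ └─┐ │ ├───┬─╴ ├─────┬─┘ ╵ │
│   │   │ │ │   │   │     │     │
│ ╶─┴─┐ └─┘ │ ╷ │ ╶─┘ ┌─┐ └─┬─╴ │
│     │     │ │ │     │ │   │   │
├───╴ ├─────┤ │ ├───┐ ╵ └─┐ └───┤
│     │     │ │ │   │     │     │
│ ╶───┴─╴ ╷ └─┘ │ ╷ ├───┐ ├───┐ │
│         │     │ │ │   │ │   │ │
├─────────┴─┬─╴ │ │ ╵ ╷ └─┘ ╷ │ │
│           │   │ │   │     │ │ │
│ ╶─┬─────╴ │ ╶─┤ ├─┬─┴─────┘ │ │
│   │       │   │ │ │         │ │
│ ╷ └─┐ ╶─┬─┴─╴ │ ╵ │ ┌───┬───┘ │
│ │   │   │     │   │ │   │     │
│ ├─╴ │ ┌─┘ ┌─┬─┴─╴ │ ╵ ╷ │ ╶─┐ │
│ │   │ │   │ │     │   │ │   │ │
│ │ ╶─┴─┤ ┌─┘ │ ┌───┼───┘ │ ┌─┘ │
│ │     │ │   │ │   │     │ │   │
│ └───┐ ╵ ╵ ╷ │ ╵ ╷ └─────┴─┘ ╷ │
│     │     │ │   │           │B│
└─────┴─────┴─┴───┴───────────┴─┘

Counting the maze dimensions:
Rows (vertical): 14
Columns (horizontal): 16
Dimensions: 14 × 16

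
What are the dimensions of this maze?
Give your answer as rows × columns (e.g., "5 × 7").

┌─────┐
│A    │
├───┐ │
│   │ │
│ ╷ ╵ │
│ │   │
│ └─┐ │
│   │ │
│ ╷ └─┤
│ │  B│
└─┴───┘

Counting the maze dimensions:
Rows (vertical): 5
Columns (horizontal): 3
Dimensions: 5 × 3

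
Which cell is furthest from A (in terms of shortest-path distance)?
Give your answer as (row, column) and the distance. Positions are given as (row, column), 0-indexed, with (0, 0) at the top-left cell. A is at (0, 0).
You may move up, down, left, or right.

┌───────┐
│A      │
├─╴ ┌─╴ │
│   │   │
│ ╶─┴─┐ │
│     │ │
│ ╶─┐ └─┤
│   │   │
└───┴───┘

Computing BFS distances from A to all cells:
Furthest cell: (3, 3)
Distance: 8 steps

Path from A to the furthest cell:

┌───────┐
│A ↓    │
├─╴ ┌─╴ │
│↓ ↲│   │
│ ╶─┴─┐ │
│↳ → ↓│ │
│ ╶─┐ └─┤
│   │↳ B│
└───┴───┘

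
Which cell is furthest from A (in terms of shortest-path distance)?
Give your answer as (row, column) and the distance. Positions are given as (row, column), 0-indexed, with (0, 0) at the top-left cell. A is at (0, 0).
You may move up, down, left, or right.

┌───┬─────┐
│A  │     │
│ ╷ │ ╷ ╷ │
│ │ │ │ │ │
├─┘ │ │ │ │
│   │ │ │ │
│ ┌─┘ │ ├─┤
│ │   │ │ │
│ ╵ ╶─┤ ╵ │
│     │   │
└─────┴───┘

Computing BFS distances from A to all cells:
Furthest cell: (3, 4)
Distance: 19 steps

Path from A to the furthest cell:

┌───┬─────┐
│A ↓│↱ ↓  │
│ ╷ │ ╷ ╷ │
│ │↓│↑│↓│ │
├─┘ │ │ │ │
│↓ ↲│↑│↓│ │
│ ┌─┘ │ ├─┤
│↓│↱ ↑│↓│B│
│ ╵ ╶─┤ ╵ │
│↳ ↑  │↳ ↑│
└─────┴───┘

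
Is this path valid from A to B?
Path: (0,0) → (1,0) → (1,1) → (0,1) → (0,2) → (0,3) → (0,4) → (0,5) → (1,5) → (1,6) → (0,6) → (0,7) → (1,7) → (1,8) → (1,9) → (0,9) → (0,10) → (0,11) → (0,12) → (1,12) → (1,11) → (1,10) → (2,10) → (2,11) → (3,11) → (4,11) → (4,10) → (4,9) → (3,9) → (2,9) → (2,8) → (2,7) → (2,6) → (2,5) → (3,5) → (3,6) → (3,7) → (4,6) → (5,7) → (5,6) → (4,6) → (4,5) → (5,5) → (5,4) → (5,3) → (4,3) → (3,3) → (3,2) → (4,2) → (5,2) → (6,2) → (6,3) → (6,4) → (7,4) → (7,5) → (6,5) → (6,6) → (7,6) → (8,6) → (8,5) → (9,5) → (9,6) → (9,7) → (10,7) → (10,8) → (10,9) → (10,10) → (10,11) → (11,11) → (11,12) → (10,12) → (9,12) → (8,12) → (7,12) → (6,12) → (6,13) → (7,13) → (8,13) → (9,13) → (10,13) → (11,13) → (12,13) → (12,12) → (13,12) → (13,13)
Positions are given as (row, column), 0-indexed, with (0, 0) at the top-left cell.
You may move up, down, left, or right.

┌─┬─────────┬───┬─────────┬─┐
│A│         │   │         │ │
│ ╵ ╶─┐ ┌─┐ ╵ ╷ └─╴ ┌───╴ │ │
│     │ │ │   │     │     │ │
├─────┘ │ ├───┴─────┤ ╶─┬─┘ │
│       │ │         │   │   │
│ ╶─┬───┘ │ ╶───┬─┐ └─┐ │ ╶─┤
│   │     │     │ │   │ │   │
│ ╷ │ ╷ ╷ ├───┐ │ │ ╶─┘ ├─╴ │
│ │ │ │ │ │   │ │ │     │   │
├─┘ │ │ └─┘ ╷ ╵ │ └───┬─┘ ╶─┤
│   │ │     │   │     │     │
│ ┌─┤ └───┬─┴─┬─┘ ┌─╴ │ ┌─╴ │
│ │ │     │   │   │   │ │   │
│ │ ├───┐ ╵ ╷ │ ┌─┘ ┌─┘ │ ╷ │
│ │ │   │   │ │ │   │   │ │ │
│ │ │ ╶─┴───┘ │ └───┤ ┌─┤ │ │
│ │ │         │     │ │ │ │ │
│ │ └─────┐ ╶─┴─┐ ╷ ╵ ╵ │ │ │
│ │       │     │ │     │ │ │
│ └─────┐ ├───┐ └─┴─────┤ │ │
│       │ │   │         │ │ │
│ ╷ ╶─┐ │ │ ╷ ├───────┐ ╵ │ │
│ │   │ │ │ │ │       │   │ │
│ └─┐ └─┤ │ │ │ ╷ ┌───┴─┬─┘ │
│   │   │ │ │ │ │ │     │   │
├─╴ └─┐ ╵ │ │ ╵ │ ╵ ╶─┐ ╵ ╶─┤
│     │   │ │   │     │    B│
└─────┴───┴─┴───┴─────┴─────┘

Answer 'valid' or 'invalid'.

Checking path validity:
Result: Invalid move at step 37: cannot move from (3, 7) to (4, 6).

invalid

Correct solution:

┌─┬─────────┬───┬─────────┬─┐
│A│↱ → → → ↓│↱ ↓│  ↱ → → ↓│ │
│ ╵ ╶─┐ ┌─┐ ╵ ╷ └─╴ ┌───╴ │ │
│↳ ↑  │ │ │↳ ↑│↳ → ↑│↓ ← ↲│ │
├─────┘ │ ├───┴─────┤ ╶─┬─┘ │
│       │ │↓ ← ← ← ↰│↳ ↓│   │
│ ╶─┬───┘ │ ╶───┬─┐ └─┐ │ ╶─┤
│   │↓ ↰  │↳ → ↓│ │↑  │↓│   │
│ ╷ │ ╷ ╷ ├───┐ │ │ ╶─┘ ├─╴ │
│ │ │↓│↑│ │↓ ↰│↓│ │↑ ← ↲│   │
├─┘ │ │ └─┘ ╷ ╵ │ └───┬─┘ ╶─┤
│   │↓│↑ ← ↲│↑ ↲│     │     │
│ ┌─┤ └───┬─┴─┬─┘ ┌─╴ │ ┌─╴ │
│ │ │↳ → ↓│↱ ↓│   │   │ │↱ ↓│
│ │ ├───┐ ╵ ╷ │ ┌─┘ ┌─┘ │ ╷ │
│ │ │   │↳ ↑│↓│ │   │   │↑│↓│
│ │ │ ╶─┴───┘ │ └───┤ ┌─┤ │ │
│ │ │      ↓ ↲│     │ │ │↑│↓│
│ │ └─────┐ ╶─┴─┐ ╷ ╵ ╵ │ │ │
│ │       │↳ → ↓│ │     │↑│↓│
│ └─────┐ ├───┐ └─┴─────┤ │ │
│       │ │   │↳ → → → ↓│↑│↓│
│ ╷ ╶─┐ │ │ ╷ ├───────┐ ╵ │ │
│ │   │ │ │ │ │       │↳ ↑│↓│
│ └─┐ └─┤ │ │ │ ╷ ┌───┴─┬─┘ │
│   │   │ │ │ │ │ │     │↓ ↲│
├─╴ └─┐ ╵ │ │ ╵ │ ╵ ╶─┐ ╵ ╶─┤
│     │   │ │   │     │  ↳ B│
└─────┴───┴─┴───┴─────┴─────┘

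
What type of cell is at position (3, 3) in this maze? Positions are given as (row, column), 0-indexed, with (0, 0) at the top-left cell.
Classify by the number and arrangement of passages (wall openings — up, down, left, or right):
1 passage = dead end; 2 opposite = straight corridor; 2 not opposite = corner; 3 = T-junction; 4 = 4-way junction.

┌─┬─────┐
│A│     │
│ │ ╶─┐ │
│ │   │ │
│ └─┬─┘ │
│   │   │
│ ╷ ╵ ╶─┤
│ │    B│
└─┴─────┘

Checking cell at (3, 3):
Number of passages: 1
Cell type: dead end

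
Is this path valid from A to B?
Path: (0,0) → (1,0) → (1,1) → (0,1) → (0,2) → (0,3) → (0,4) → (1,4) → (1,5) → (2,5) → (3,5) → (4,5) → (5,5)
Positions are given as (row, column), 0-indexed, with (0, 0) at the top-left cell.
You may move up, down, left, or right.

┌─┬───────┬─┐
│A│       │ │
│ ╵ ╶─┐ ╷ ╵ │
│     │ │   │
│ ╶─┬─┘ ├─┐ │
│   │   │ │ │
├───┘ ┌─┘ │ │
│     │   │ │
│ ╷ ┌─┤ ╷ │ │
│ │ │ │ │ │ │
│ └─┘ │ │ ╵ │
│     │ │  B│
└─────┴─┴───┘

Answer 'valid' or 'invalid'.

Checking path validity:
Result: All consecutive moves are passable.

valid

Correct solution:

┌─┬───────┬─┐
│A│↱ → → ↓│ │
│ ╵ ╶─┐ ╷ ╵ │
│↳ ↑  │ │↳ ↓│
│ ╶─┬─┘ ├─┐ │
│   │   │ │↓│
├───┘ ┌─┘ │ │
│     │   │↓│
│ ╷ ┌─┤ ╷ │ │
│ │ │ │ │ │↓│
│ └─┘ │ │ ╵ │
│     │ │  B│
└─────┴─┴───┘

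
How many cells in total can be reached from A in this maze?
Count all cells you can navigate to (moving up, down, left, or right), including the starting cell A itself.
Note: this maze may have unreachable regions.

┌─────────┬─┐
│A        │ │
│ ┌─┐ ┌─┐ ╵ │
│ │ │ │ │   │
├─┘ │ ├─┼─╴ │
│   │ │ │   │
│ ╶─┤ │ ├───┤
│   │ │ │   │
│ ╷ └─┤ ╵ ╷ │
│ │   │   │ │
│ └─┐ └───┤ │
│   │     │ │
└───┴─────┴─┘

Using BFS/flood-fill to find all reachable cells from A:
Maze size: 6 × 6 = 36 total cells
22 cell(s) are walled off and cannot be reached from A.
Reachable cells: 14

Reachable region (· marks reachable cells):

┌─────────┬─┐
│A · · · ·│·│
│ ┌─┐ ┌─┐ ╵ │
│·│ │·│ │· ·│
├─┘ │ ├─┼─╴ │
│   │·│ │· ·│
│ ╶─┤ │ ├───┤
│   │·│ │   │
│ ╷ └─┤ ╵ ╷ │
│ │   │   │ │
│ └─┐ └───┤ │
│   │     │ │
└───┴─────┴─┘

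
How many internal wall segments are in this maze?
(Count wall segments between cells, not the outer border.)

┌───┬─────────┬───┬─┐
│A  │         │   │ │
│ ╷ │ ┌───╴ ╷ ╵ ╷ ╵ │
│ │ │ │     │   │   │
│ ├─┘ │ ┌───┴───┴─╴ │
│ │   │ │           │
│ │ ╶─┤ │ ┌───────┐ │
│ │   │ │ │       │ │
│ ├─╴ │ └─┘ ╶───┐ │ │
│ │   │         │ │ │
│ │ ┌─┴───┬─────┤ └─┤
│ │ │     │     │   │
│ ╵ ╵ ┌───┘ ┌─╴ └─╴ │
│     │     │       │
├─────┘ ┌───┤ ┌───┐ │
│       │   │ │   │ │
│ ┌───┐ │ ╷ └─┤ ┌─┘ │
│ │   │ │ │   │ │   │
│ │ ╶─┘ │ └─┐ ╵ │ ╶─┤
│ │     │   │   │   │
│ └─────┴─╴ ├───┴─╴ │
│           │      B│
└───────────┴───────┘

Counting internal wall segments:
Total internal walls: 90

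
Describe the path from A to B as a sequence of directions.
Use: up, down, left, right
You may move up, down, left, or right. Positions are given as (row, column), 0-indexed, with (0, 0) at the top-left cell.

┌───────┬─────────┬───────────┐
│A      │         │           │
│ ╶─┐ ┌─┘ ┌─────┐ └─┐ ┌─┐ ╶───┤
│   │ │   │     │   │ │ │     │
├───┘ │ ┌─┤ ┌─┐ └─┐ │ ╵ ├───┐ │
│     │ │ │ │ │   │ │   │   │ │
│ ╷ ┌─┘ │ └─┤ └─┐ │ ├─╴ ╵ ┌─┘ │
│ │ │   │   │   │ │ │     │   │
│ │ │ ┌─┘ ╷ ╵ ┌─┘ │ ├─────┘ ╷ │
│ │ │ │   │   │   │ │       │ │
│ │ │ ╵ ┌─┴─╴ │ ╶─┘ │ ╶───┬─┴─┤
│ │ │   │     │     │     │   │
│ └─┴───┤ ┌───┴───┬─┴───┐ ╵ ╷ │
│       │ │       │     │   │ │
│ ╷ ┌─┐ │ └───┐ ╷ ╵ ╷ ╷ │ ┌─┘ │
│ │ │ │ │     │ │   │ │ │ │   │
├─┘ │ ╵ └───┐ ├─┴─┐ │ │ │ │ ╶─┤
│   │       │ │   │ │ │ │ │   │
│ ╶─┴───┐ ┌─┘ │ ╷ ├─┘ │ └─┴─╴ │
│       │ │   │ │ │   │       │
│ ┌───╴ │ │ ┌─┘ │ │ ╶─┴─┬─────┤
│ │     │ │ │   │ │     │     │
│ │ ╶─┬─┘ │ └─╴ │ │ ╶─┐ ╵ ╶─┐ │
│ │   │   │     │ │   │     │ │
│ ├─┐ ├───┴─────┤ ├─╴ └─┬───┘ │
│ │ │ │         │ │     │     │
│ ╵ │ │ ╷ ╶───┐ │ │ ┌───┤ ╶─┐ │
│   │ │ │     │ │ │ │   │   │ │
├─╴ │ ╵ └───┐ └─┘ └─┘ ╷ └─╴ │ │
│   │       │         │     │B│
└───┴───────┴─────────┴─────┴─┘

Finding the path and converting it to directions:
Path through cells: (0,0) → (0,1) → (0,2) → (1,2) → (2,2) → (2,1) → (2,0) → (3,0) → (4,0) → (5,0) → (6,0) → (6,1) → (7,1) → (8,1) → (8,0) → (9,0) → (9,1) → (9,2) → (9,3) → (10,3) → (10,2) → (10,1) → (11,1) → (11,2) → (12,2) → (13,2) → (14,2) → (14,3) → (13,3) → (12,3) → (12,4) → (13,4) → (13,5) → (13,6) → (14,6) → (14,7) → (14,8) → (14,9) → (14,10) → (13,10) → (13,11) → (14,11) → (14,12) → (14,13) → (13,13) → (13,12) → (12,12) → (12,13) → (12,14) → (13,14) → (14,14)
Directions: right, right, down, down, left, left, down, down, down, down, right, down, down, left, down, right, right, right, down, left, left, down, right, down, down, down, right, up, up, right, down, right, right, down, right, right, right, right, up, right, down, right, right, up, left, up, right, right, down, down

Solution:

┌───────┬─────────┬───────────┐
│A → ↓  │         │           │
│ ╶─┐ ┌─┘ ┌─────┐ └─┐ ┌─┐ ╶───┤
│   │↓│   │     │   │ │ │     │
├───┘ │ ┌─┤ ┌─┐ └─┐ │ ╵ ├───┐ │
│↓ ← ↲│ │ │ │ │   │ │   │   │ │
│ ╷ ┌─┘ │ └─┤ └─┐ │ ├─╴ ╵ ┌─┘ │
│↓│ │   │   │   │ │ │     │   │
│ │ │ ┌─┘ ╷ ╵ ┌─┘ │ ├─────┘ ╷ │
│↓│ │ │   │   │   │ │       │ │
│ │ │ ╵ ┌─┴─╴ │ ╶─┘ │ ╶───┬─┴─┤
│↓│ │   │     │     │     │   │
│ └─┴───┤ ┌───┴───┬─┴───┐ ╵ ╷ │
│↳ ↓    │ │       │     │   │ │
│ ╷ ┌─┐ │ └───┐ ╷ ╵ ╷ ╷ │ ┌─┘ │
│ │↓│ │ │     │ │   │ │ │ │   │
├─┘ │ ╵ └───┐ ├─┴─┐ │ │ │ │ ╶─┤
│↓ ↲│       │ │   │ │ │ │ │   │
│ ╶─┴───┐ ┌─┘ │ ╷ ├─┘ │ └─┴─╴ │
│↳ → → ↓│ │   │ │ │   │       │
│ ┌───╴ │ │ ┌─┘ │ │ ╶─┴─┬─────┤
│ │↓ ← ↲│ │ │   │ │     │     │
│ │ ╶─┬─┘ │ └─╴ │ │ ╶─┐ ╵ ╶─┐ │
│ │↳ ↓│   │     │ │   │     │ │
│ ├─┐ ├───┴─────┤ ├─╴ └─┬───┘ │
│ │ │↓│↱ ↓      │ │     │↱ → ↓│
│ ╵ │ │ ╷ ╶───┐ │ │ ┌───┤ ╶─┐ │
│   │↓│↑│↳ → ↓│ │ │ │↱ ↓│↑ ↰│↓│
├─╴ │ ╵ └───┐ └─┘ └─┘ ╷ └─╴ │ │
│   │↳ ↑    │↳ → → → ↑│↳ → ↑│B│
└───┴───────┴─────────┴─────┴─┘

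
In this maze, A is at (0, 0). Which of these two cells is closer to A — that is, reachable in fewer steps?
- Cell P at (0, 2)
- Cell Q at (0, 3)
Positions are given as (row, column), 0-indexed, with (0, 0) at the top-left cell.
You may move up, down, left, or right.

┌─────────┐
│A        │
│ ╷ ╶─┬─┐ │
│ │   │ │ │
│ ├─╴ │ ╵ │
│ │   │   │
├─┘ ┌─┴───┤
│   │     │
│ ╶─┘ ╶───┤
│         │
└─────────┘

Shortest path A → P at (0, 2): 2 steps
Shortest path A → Q at (0, 3): 3 steps

P is closer (2 steps vs 3 steps).

Path to P:

┌─────────┐
│A → P    │
│ ╷ ╶─┬─┐ │
│ │   │ │ │
│ ├─╴ │ ╵ │
│ │   │   │
├─┘ ┌─┴───┤
│   │     │
│ ╶─┘ ╶───┤
│         │
└─────────┘

Path to Q:

┌─────────┐
│A → → Q  │
│ ╷ ╶─┬─┐ │
│ │   │ │ │
│ ├─╴ │ ╵ │
│ │   │   │
├─┘ ┌─┴───┤
│   │     │
│ ╶─┘ ╶───┤
│         │
└─────────┘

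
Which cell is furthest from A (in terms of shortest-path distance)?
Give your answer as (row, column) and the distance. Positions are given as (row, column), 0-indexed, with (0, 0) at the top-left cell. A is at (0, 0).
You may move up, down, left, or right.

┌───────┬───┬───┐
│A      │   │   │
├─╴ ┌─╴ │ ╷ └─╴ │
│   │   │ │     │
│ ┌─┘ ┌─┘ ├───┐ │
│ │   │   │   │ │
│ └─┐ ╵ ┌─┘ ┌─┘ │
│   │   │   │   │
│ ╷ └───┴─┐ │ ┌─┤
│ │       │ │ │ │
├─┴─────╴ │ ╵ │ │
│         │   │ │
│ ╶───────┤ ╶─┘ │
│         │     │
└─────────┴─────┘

Computing BFS distances from A to all cells:
Furthest cell: (4, 7)
Distance: 27 steps

Path from A to the furthest cell:

┌───────┬───┬───┐
│A → → ↓│↱ ↓│   │
├─╴ ┌─╴ │ ╷ └─╴ │
│   │↓ ↲│↑│↳ → ↓│
│ ┌─┘ ┌─┘ ├───┐ │
│ │  ↓│↱ ↑│   │↓│
│ └─┐ ╵ ┌─┘ ┌─┘ │
│   │↳ ↑│   │↓ ↲│
│ ╷ └───┴─┐ │ ┌─┤
│ │       │ │↓│B│
├─┴─────╴ │ ╵ │ │
│         │↓ ↲│↑│
│ ╶───────┤ ╶─┘ │
│         │↳ → ↑│
└─────────┴─────┘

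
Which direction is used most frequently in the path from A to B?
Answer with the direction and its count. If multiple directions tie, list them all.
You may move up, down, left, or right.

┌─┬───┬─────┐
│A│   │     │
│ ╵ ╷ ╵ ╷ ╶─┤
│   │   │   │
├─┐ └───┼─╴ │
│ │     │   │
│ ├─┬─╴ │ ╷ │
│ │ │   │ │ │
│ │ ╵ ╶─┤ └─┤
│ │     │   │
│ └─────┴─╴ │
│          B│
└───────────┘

Directions: down, right, up, right, down, right, up, right, down, right, down, left, down, down, right, down
Counts: {'down': 7, 'right': 6, 'up': 2, 'left': 1}
Most common: down (7 times)

Solution:

┌─┬───┬─────┐
│A│↱ ↓│↱ ↓  │
│ ╵ ╷ ╵ ╷ ╶─┤
│↳ ↑│↳ ↑│↳ ↓│
├─┐ └───┼─╴ │
│ │     │↓ ↲│
│ ├─┬─╴ │ ╷ │
│ │ │   │↓│ │
│ │ ╵ ╶─┤ └─┤
│ │     │↳ ↓│
│ └─────┴─╴ │
│          B│
└───────────┘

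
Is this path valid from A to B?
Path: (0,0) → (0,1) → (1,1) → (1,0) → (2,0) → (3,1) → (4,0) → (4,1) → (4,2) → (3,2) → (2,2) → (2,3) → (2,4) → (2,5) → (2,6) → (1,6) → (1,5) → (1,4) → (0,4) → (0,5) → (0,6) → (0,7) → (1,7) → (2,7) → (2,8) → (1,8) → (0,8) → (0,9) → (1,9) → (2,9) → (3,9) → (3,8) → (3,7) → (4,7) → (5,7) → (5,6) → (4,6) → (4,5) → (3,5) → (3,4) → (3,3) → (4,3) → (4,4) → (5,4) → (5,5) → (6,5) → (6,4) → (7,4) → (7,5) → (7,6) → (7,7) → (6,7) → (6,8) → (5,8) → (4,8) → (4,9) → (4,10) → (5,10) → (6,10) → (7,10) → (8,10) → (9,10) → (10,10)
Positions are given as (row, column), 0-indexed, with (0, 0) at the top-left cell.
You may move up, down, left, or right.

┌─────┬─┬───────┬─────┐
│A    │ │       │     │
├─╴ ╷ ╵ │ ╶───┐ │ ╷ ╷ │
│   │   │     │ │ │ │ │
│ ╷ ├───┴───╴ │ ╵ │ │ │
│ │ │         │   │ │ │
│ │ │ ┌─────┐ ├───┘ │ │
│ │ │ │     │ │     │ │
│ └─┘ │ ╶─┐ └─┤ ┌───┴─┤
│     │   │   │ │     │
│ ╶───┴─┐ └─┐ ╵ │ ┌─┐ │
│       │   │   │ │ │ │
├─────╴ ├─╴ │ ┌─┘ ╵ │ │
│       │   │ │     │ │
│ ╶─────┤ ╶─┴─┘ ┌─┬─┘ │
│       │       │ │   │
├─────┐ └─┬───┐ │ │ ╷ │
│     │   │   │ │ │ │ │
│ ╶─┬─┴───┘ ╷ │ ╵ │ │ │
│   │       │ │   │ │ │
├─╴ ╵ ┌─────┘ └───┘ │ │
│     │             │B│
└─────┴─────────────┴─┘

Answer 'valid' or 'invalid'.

Checking path validity:
Result: Invalid move at step 5: cannot move from (2, 0) to (3, 1).

invalid

Correct solution:

┌─────┬─┬───────┬─────┐
│A ↓  │ │↱ → → ↓│↱ ↓  │
├─╴ ╷ ╵ │ ╶───┐ │ ╷ ╷ │
│↓ ↲│   │↑ ← ↰│↓│↑│↓│ │
│ ╷ ├───┴───╴ │ ╵ │ │ │
│↓│ │↱ → → → ↑│↳ ↑│↓│ │
│ │ │ ┌─────┐ ├───┘ │ │
│↓│ │↑│↓ ← ↰│ │↓ ← ↲│ │
│ └─┘ │ ╶─┐ └─┤ ┌───┴─┤
│↳ → ↑│↳ ↓│↑ ↰│↓│↱ → ↓│
│ ╶───┴─┐ └─┐ ╵ │ ┌─┐ │
│       │↳ ↓│↑ ↲│↑│ │↓│
├─────╴ ├─╴ │ ┌─┘ ╵ │ │
│       │↓ ↲│ │↱ ↑  │↓│
│ ╶─────┤ ╶─┴─┘ ┌─┬─┘ │
│       │↳ → → ↑│ │  ↓│
├─────┐ └─┬───┐ │ │ ╷ │
│     │   │   │ │ │ │↓│
│ ╶─┬─┴───┘ ╷ │ ╵ │ │ │
│   │       │ │   │ │↓│
├─╴ ╵ ┌─────┘ └───┘ │ │
│     │             │B│
└─────┴─────────────┴─┘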